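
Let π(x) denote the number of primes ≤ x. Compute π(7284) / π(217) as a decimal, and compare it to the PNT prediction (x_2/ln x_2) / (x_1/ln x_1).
π(7284)/π(217) = 929/47 ≈ 19.7660;  PNT prediction ≈ 20.3055.

π(217) = 47 and π(7284) = 929, so π(7284)/π(217) ≈ 19.7660. The PNT-predicted ratio is (7284/ln(7284)) / (217/ln(217)) ≈ 20.3055. The two agree to within a few percent, as expected.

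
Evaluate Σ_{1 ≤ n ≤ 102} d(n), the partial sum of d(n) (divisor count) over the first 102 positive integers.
Σ_{n ≤ 102} d(n) = 492

Compute d(n) for each 1 ≤ n ≤ 102: d(1) = 1, d(2) = 2, d(3) = 2, d(4) = 3, d(5) = 2, d(6) = 4, d(7) = 2, d(8) = 4, d(9) = 3, d(10) = 4, d(11) = 2, d(12) = 6, d(13) = 2, d(14) = 4, d(15) = 4, d(16) = 5, d(17) = 2, d(18) = 6, d(19) = 2, d(20) = 6, d(21) = 4, d(22) = 4, d(23) = 2, d(24) = 8, d(25) = 3, d(26) = 4, d(27) = 4, d(28) = 6, d(29) = 2, d(30) = 8, d(31) = 2, d(32) = 6, d(33) = 4, d(34) = 4, d(35) = 4, d(36) = 9, d(37) = 2, d(38) = 4, d(39) = 4, d(40) = 8, d(41) = 2, d(42) = 8, d(43) = 2, d(44) = 6, d(45) = 6, d(46) = 4, d(47) = 2, d(48) = 10, d(49) = 3, d(50) = 6, d(51) = 4, d(52) = 6, d(53) = 2, d(54) = 8, d(55) = 4, d(56) = 8, d(57) = 4, d(58) = 4, d(59) = 2, d(60) = 12, d(61) = 2, d(62) = 4, d(63) = 6, d(64) = 7, d(65) = 4, d(66) = 8, d(67) = 2, d(68) = 6, d(69) = 4, d(70) = 8, d(71) = 2, d(72) = 12, d(73) = 2, d(74) = 4, d(75) = 6, d(76) = 6, d(77) = 4, d(78) = 8, d(79) = 2, d(80) = 10, d(81) = 5, d(82) = 4, d(83) = 2, d(84) = 12, d(85) = 4, d(86) = 4, d(87) = 4, d(88) = 8, d(89) = 2, d(90) = 12, d(91) = 4, d(92) = 6, d(93) = 4, d(94) = 4, d(95) = 4, d(96) = 12, d(97) = 2, d(98) = 6, d(99) = 6, d(100) = 9, d(101) = 2, d(102) = 8. Summing all 102 values: 492. (Dirichlet's divisor formula: Σ_{n ≤ x} d(n) = x ln(x) + (2γ − 1) x + O(√x). For x = 102, the asymptotic estimate is ≈ 487.50.)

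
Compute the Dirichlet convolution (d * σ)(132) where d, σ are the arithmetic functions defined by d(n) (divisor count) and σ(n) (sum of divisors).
(d * σ)(132) = 1344

Divisors of 132: [1, 2, 3, 4, 6, 11, 12, 22, 33, 44, 66, 132]. For each d | 132:
  d = 1: d(1) · σ(132/1) = 1 · 336 = 336
  d = 2: d(2) · σ(132/2) = 2 · 144 = 288
  d = 3: d(3) · σ(132/3) = 2 · 84 = 168
  d = 4: d(4) · σ(132/4) = 3 · 48 = 144
  d = 6: d(6) · σ(132/6) = 4 · 36 = 144
  d = 11: d(11) · σ(132/11) = 2 · 28 = 56
  d = 12: d(12) · σ(132/12) = 6 · 12 = 72
  d = 22: d(22) · σ(132/22) = 4 · 12 = 48
  d = 33: d(33) · σ(132/33) = 4 · 7 = 28
  d = 44: d(44) · σ(132/44) = 6 · 4 = 24
  d = 66: d(66) · σ(132/66) = 8 · 3 = 24
  d = 132: d(132) · σ(132/132) = 12 · 1 = 12
Summing: (d * σ)(132) = 336 + 288 + 168 + 144 + 144 + 56 + 72 + 48 + 28 + 24 + 24 + 12 = 1344.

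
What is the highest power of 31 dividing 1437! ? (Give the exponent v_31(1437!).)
v_31(1437!) = 47

Legendre's formula: v_p(n!) = Σ_{k ≥ 1} ⌊n / p^k⌋. For p = 31, n = 1437, the terms are:
  ⌊1437/31^1⌋ = ⌊1437/31⌋ = 46
  ⌊1437/31^2⌋ = ⌊1437/961⌋ = 1
(the next term ⌊1437/31^3⌋ = 0, terminating the sum). Summing: v_31(1437!) = 46 + 1 = 47.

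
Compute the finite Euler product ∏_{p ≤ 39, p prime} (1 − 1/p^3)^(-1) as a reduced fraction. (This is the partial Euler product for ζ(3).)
∏ = 10604865228312139577609245/8822952261265821355966464

The primes p ≤ 39 are [2, 3, 5, 7, 11, 13, 17, 19, 23, 29, 31, 37]. For each prime, (1 − 1/p^3)^(-1) = p^3 / (p^3 − 1). The product is (1 − 1/2^3)^(-1), (1 − 1/3^3)^(-1), (1 − 1/5^3)^(-1), (1 − 1/7^3)^(-1), (1 − 1/11^3)^(-1), (1 − 1/13^3)^(-1), (1 − 1/17^3)^(-1), (1 − 1/19^3)^(-1), (1 − 1/23^3)^(-1), (1 − 1/29^3)^(-1), (1 − 1/31^3)^(-1), (1 − 1/37^3)^(-1) = ∏ p^3 / (p^3 − 1) = 10604865228312139577609245/8822952261265821355966464.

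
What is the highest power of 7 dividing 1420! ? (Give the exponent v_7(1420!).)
v_7(1420!) = 234

Legendre's formula: v_p(n!) = Σ_{k ≥ 1} ⌊n / p^k⌋. For p = 7, n = 1420, the terms are:
  ⌊1420/7^1⌋ = ⌊1420/7⌋ = 202
  ⌊1420/7^2⌋ = ⌊1420/49⌋ = 28
  ⌊1420/7^3⌋ = ⌊1420/343⌋ = 4
(the next term ⌊1420/7^4⌋ = 0, terminating the sum). Summing: v_7(1420!) = 202 + 28 + 4 = 234.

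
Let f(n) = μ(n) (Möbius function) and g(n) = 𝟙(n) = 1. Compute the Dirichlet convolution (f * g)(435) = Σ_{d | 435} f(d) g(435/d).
(μ * 𝟙)(435) = 0

Divisors of 435: [1, 3, 5, 15, 29, 87, 145, 435]. For each d | 435:
  d = 1: μ(1) · 𝟙(435/1) = 1 · 1 = 1
  d = 3: μ(3) · 𝟙(435/3) = -1 · 1 = -1
  d = 5: μ(5) · 𝟙(435/5) = -1 · 1 = -1
  d = 15: μ(15) · 𝟙(435/15) = 1 · 1 = 1
  d = 29: μ(29) · 𝟙(435/29) = -1 · 1 = -1
  d = 87: μ(87) · 𝟙(435/87) = 1 · 1 = 1
  d = 145: μ(145) · 𝟙(435/145) = 1 · 1 = 1
  d = 435: μ(435) · 𝟙(435/435) = -1 · 1 = -1
Summing: (μ * 𝟙)(435) = 1 + -1 + -1 + 1 + -1 + 1 + 1 + -1 = 0.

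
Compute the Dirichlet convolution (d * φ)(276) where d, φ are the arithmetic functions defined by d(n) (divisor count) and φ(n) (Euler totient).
(d * φ)(276) = 672

Divisors of 276: [1, 2, 3, 4, 6, 12, 23, 46, 69, 92, 138, 276]. For each d | 276:
  d = 1: d(1) · φ(276/1) = 1 · 88 = 88
  d = 2: d(2) · φ(276/2) = 2 · 44 = 88
  d = 3: d(3) · φ(276/3) = 2 · 44 = 88
  d = 4: d(4) · φ(276/4) = 3 · 44 = 132
  d = 6: d(6) · φ(276/6) = 4 · 22 = 88
  d = 12: d(12) · φ(276/12) = 6 · 22 = 132
  d = 23: d(23) · φ(276/23) = 2 · 4 = 8
  d = 46: d(46) · φ(276/46) = 4 · 2 = 8
  d = 69: d(69) · φ(276/69) = 4 · 2 = 8
  d = 92: d(92) · φ(276/92) = 6 · 2 = 12
  d = 138: d(138) · φ(276/138) = 8 · 1 = 8
  d = 276: d(276) · φ(276/276) = 12 · 1 = 12
Summing: (d * φ)(276) = 88 + 88 + 88 + 132 + 88 + 132 + 8 + 8 + 8 + 12 + 8 + 12 = 672.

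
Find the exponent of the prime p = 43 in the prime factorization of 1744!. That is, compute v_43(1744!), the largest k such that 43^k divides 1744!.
v_43(1744!) = 40

Legendre's formula: v_p(n!) = Σ_{k ≥ 1} ⌊n / p^k⌋. For p = 43, n = 1744, the terms are:
  ⌊1744/43^1⌋ = ⌊1744/43⌋ = 40
(the next term ⌊1744/43^2⌋ = 0, terminating the sum). Summing: v_43(1744!) = 40 = 40.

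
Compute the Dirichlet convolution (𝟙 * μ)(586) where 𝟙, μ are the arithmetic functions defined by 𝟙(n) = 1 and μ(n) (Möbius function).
(𝟙 * μ)(586) = 0

Divisors of 586: [1, 2, 293, 586]. For each d | 586:
  d = 1: 𝟙(1) · μ(586/1) = 1 · 1 = 1
  d = 2: 𝟙(2) · μ(586/2) = 1 · -1 = -1
  d = 293: 𝟙(293) · μ(586/293) = 1 · -1 = -1
  d = 586: 𝟙(586) · μ(586/586) = 1 · 1 = 1
Summing: (𝟙 * μ)(586) = 1 + -1 + -1 + 1 = 0.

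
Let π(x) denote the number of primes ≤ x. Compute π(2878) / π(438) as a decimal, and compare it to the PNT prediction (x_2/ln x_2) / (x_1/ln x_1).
π(2878)/π(438) = 416/84 ≈ 4.9524;  PNT prediction ≈ 5.0177.

π(438) = 84 and π(2878) = 416, so π(2878)/π(438) ≈ 4.9524. The PNT-predicted ratio is (2878/ln(2878)) / (438/ln(438)) ≈ 5.0177. The two agree to within a few percent, as expected.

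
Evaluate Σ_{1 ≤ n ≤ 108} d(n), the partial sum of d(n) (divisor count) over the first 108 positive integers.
Σ_{n ≤ 108} d(n) = 528

Compute d(n) for each 1 ≤ n ≤ 108: d(1) = 1, d(2) = 2, d(3) = 2, d(4) = 3, d(5) = 2, d(6) = 4, d(7) = 2, d(8) = 4, d(9) = 3, d(10) = 4, d(11) = 2, d(12) = 6, d(13) = 2, d(14) = 4, d(15) = 4, d(16) = 5, d(17) = 2, d(18) = 6, d(19) = 2, d(20) = 6, d(21) = 4, d(22) = 4, d(23) = 2, d(24) = 8, d(25) = 3, d(26) = 4, d(27) = 4, d(28) = 6, d(29) = 2, d(30) = 8, d(31) = 2, d(32) = 6, d(33) = 4, d(34) = 4, d(35) = 4, d(36) = 9, d(37) = 2, d(38) = 4, d(39) = 4, d(40) = 8, d(41) = 2, d(42) = 8, d(43) = 2, d(44) = 6, d(45) = 6, d(46) = 4, d(47) = 2, d(48) = 10, d(49) = 3, d(50) = 6, d(51) = 4, d(52) = 6, d(53) = 2, d(54) = 8, d(55) = 4, d(56) = 8, d(57) = 4, d(58) = 4, d(59) = 2, d(60) = 12, d(61) = 2, d(62) = 4, d(63) = 6, d(64) = 7, d(65) = 4, d(66) = 8, d(67) = 2, d(68) = 6, d(69) = 4, d(70) = 8, d(71) = 2, d(72) = 12, d(73) = 2, d(74) = 4, d(75) = 6, d(76) = 6, d(77) = 4, d(78) = 8, d(79) = 2, d(80) = 10, d(81) = 5, d(82) = 4, d(83) = 2, d(84) = 12, d(85) = 4, d(86) = 4, d(87) = 4, d(88) = 8, d(89) = 2, d(90) = 12, d(91) = 4, d(92) = 6, d(93) = 4, d(94) = 4, d(95) = 4, d(96) = 12, d(97) = 2, d(98) = 6, d(99) = 6, d(100) = 9, d(101) = 2, d(102) = 8, d(103) = 2, d(104) = 8, d(105) = 8, d(106) = 4, d(107) = 2, d(108) = 12. Summing all 108 values: 528. (Dirichlet's divisor formula: Σ_{n ≤ x} d(n) = x ln(x) + (2γ − 1) x + O(√x). For x = 108, the asymptotic estimate is ≈ 522.35.)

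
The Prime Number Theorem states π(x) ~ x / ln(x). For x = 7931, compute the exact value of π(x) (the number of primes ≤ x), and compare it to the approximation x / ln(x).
π(7931) = 1001;  x/ln(x) ≈ 883.33;  relative error ≈ 11.76%.

Directly count primes up to 7931: π(7931) = 1001. The PNT approximation gives 7931/ln(7931) ≈ 7931/8.97853 ≈ 883.33. Relative error (π(x) − x/ln(x)) / π(x) ≈ 11.76%; the approximation is known to undercount slightly (Li(x) is a better estimate).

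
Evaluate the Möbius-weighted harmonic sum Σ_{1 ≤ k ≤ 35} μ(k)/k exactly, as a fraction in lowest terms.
Σ μ(k)/k = 2562470143/100280245065

Values of μ(k) for 1 ≤ k ≤ 35: μ(1) = 1, μ(2) = -1, μ(3) = -1, μ(5) = -1, μ(6) = 1, μ(7) = -1, μ(10) = 1, μ(11) = -1, μ(13) = -1, μ(14) = 1, μ(15) = 1, μ(17) = -1, μ(19) = -1, μ(21) = 1, μ(22) = 1, μ(23) = -1, μ(26) = 1, μ(29) = -1, μ(30) = -1, μ(31) = -1, μ(33) = 1, μ(34) = 1, μ(35) = 1, with μ = 0 on non-squarefree integers. Summing μ(k)/k for k where μ(k) ≠ 0 gives 2562470143/100280245065 ≈ 0.0256. (PNT ⟺ this sum → 0 as n → ∞.)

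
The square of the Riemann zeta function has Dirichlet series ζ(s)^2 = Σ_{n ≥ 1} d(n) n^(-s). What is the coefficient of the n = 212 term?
d(212) = 6

ζ(s)^2 = (Σ 1/m^s)(Σ 1/k^s). The coefficient of 1/n^s in the product is the number of ordered pairs (m, k) with mk = n, which equals d(n). For n = 212, divisors are [1, 2, 4, 53, 106, 212], so d(212) = 6.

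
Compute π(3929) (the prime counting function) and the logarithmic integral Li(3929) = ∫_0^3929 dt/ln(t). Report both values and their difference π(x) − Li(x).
π(3929) = 545;  Li(3929) ≈ 556.79;  π(x) − Li(x) ≈ -11.79.

Direct count of primes ≤ 3929 gives π(3929) = 545. Numerical evaluation of the logarithmic integral gives Li(3929) ≈ 556.79. The difference π(x) − Li(x) ≈ -11.79 is typically negative for small/moderate x (Li(x) overestimates), though Littlewood's theorem shows this sign changes infinitely often.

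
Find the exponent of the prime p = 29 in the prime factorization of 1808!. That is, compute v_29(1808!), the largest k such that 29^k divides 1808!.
v_29(1808!) = 64

Legendre's formula: v_p(n!) = Σ_{k ≥ 1} ⌊n / p^k⌋. For p = 29, n = 1808, the terms are:
  ⌊1808/29^1⌋ = ⌊1808/29⌋ = 62
  ⌊1808/29^2⌋ = ⌊1808/841⌋ = 2
(the next term ⌊1808/29^3⌋ = 0, terminating the sum). Summing: v_29(1808!) = 62 + 2 = 64.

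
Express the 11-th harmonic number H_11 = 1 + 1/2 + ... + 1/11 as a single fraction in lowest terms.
H_11 = 83711/27720

Direct summation: H_11 = 1 + 1/2 + ... + 1/11. The least common denominator is lcm(1, ..., 11) = 27720; over this denominator the numerator is 27720 + 13860 + 9240 + 6930 + 5544 + 4620 + 3960 + 3465 + 3080 + 2772 + 2520 = 83711, so H_11 = 83711/27720 (already in lowest terms) ≈ 3.01988. (The PNT-adjacent estimate ln(11) + γ ≈ 2.97511 matches within O(1/n).)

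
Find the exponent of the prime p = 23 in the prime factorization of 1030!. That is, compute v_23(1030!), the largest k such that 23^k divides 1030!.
v_23(1030!) = 45

Legendre's formula: v_p(n!) = Σ_{k ≥ 1} ⌊n / p^k⌋. For p = 23, n = 1030, the terms are:
  ⌊1030/23^1⌋ = ⌊1030/23⌋ = 44
  ⌊1030/23^2⌋ = ⌊1030/529⌋ = 1
(the next term ⌊1030/23^3⌋ = 0, terminating the sum). Summing: v_23(1030!) = 44 + 1 = 45.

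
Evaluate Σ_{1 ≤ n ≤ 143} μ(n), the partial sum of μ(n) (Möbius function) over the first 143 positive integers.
Σ_{n ≤ 143} μ(n) = -1

Compute μ(n) for each 1 ≤ n ≤ 143: μ(1) = 1, μ(2) = -1, μ(3) = -1, μ(4) = 0, μ(5) = -1, μ(6) = 1, μ(7) = -1, μ(8) = 0, μ(9) = 0, μ(10) = 1, μ(11) = -1, μ(12) = 0, μ(13) = -1, μ(14) = 1, μ(15) = 1, μ(16) = 0, μ(17) = -1, μ(18) = 0, μ(19) = -1, μ(20) = 0, μ(21) = 1, μ(22) = 1, μ(23) = -1, μ(24) = 0, μ(25) = 0, μ(26) = 1, μ(27) = 0, μ(28) = 0, μ(29) = -1, μ(30) = -1, μ(31) = -1, μ(32) = 0, μ(33) = 1, μ(34) = 1, μ(35) = 1, μ(36) = 0, μ(37) = -1, μ(38) = 1, μ(39) = 1, μ(40) = 0, μ(41) = -1, μ(42) = -1, μ(43) = -1, μ(44) = 0, μ(45) = 0, μ(46) = 1, μ(47) = -1, μ(48) = 0, μ(49) = 0, μ(50) = 0, μ(51) = 1, μ(52) = 0, μ(53) = -1, μ(54) = 0, μ(55) = 1, μ(56) = 0, μ(57) = 1, μ(58) = 1, μ(59) = -1, μ(60) = 0, μ(61) = -1, μ(62) = 1, μ(63) = 0, μ(64) = 0, μ(65) = 1, μ(66) = -1, μ(67) = -1, μ(68) = 0, μ(69) = 1, μ(70) = -1, μ(71) = -1, μ(72) = 0, μ(73) = -1, μ(74) = 1, μ(75) = 0, μ(76) = 0, μ(77) = 1, μ(78) = -1, μ(79) = -1, μ(80) = 0, μ(81) = 0, μ(82) = 1, μ(83) = -1, μ(84) = 0, μ(85) = 1, μ(86) = 1, μ(87) = 1, μ(88) = 0, μ(89) = -1, μ(90) = 0, μ(91) = 1, μ(92) = 0, μ(93) = 1, μ(94) = 1, μ(95) = 1, μ(96) = 0, μ(97) = -1, μ(98) = 0, μ(99) = 0, μ(100) = 0, μ(101) = -1, μ(102) = -1, μ(103) = -1, μ(104) = 0, μ(105) = -1, μ(106) = 1, μ(107) = -1, μ(108) = 0, μ(109) = -1, μ(110) = -1, μ(111) = 1, μ(112) = 0, μ(113) = -1, μ(114) = -1, μ(115) = 1, μ(116) = 0, μ(117) = 0, μ(118) = 1, μ(119) = 1, μ(120) = 0, μ(121) = 0, μ(122) = 1, μ(123) = 1, μ(124) = 0, μ(125) = 0, μ(126) = 0, μ(127) = -1, μ(128) = 0, μ(129) = 1, μ(130) = -1, μ(131) = -1, μ(132) = 0, μ(133) = 1, μ(134) = 1, μ(135) = 0, μ(136) = 0, μ(137) = -1, μ(138) = -1, μ(139) = -1, μ(140) = 0, μ(141) = 1, μ(142) = 1, μ(143) = 1. Summing all 143 values: -1. (Mertens function M(x) = Σ_{n ≤ x} μ(n); on average M(x) should be small (PNT ⟺ M(x) = o(x)).)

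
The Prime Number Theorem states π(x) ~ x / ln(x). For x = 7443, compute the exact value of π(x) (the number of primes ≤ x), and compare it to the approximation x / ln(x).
π(7443) = 942;  x/ln(x) ≈ 834.88;  relative error ≈ 11.37%.

Directly count primes up to 7443: π(7443) = 942. The PNT approximation gives 7443/ln(7443) ≈ 7443/8.91503 ≈ 834.88. Relative error (π(x) − x/ln(x)) / π(x) ≈ 11.37%; the approximation is known to undercount slightly (Li(x) is a better estimate).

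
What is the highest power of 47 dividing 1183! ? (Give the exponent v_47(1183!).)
v_47(1183!) = 25

Legendre's formula: v_p(n!) = Σ_{k ≥ 1} ⌊n / p^k⌋. For p = 47, n = 1183, the terms are:
  ⌊1183/47^1⌋ = ⌊1183/47⌋ = 25
(the next term ⌊1183/47^2⌋ = 0, terminating the sum). Summing: v_47(1183!) = 25 = 25.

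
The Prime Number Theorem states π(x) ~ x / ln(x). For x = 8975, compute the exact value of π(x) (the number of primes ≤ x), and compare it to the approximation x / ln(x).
π(8975) = 1116;  x/ln(x) ≈ 986.03;  relative error ≈ 11.65%.

Directly count primes up to 8975: π(8975) = 1116. The PNT approximation gives 8975/ln(8975) ≈ 8975/9.10220 ≈ 986.03. Relative error (π(x) − x/ln(x)) / π(x) ≈ 11.65%; the approximation is known to undercount slightly (Li(x) is a better estimate).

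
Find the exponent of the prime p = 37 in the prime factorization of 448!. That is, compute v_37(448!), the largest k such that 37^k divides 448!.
v_37(448!) = 12

Legendre's formula: v_p(n!) = Σ_{k ≥ 1} ⌊n / p^k⌋. For p = 37, n = 448, the terms are:
  ⌊448/37^1⌋ = ⌊448/37⌋ = 12
(the next term ⌊448/37^2⌋ = 0, terminating the sum). Summing: v_37(448!) = 12 = 12.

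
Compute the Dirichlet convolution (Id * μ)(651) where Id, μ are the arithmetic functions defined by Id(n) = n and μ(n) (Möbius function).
(Id * μ)(651) = 360

Divisors of 651: [1, 3, 7, 21, 31, 93, 217, 651]. For each d | 651:
  d = 1: Id(1) · μ(651/1) = 1 · -1 = -1
  d = 3: Id(3) · μ(651/3) = 3 · 1 = 3
  d = 7: Id(7) · μ(651/7) = 7 · 1 = 7
  d = 21: Id(21) · μ(651/21) = 21 · -1 = -21
  d = 31: Id(31) · μ(651/31) = 31 · 1 = 31
  d = 93: Id(93) · μ(651/93) = 93 · -1 = -93
  d = 217: Id(217) · μ(651/217) = 217 · -1 = -217
  d = 651: Id(651) · μ(651/651) = 651 · 1 = 651
Summing: (Id * μ)(651) = -1 + 3 + 7 + -21 + 31 + -93 + -217 + 651 = 360.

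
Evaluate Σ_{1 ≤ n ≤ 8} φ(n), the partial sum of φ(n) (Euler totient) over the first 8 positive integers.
Σ_{n ≤ 8} φ(n) = 22

Compute φ(n) for each 1 ≤ n ≤ 8: φ(1) = 1, φ(2) = 1, φ(3) = 2, φ(4) = 2, φ(5) = 4, φ(6) = 2, φ(7) = 6, φ(8) = 4. Summing all 8 values: 22. (Average order: Σ_{n ≤ x} φ(n) ~ (3/π²) x². For x = 8, (3/π²)·8² ≈ 19.45.)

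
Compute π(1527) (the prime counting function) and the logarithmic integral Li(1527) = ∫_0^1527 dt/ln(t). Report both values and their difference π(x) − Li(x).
π(1527) = 241;  Li(1527) ≈ 251.50;  π(x) − Li(x) ≈ -10.50.

Direct count of primes ≤ 1527 gives π(1527) = 241. Numerical evaluation of the logarithmic integral gives Li(1527) ≈ 251.50. The difference π(x) − Li(x) ≈ -10.50 is typically negative for small/moderate x (Li(x) overestimates), though Littlewood's theorem shows this sign changes infinitely often.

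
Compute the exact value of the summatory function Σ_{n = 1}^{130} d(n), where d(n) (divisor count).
Σ_{n ≤ 130} d(n) = 657

Compute d(n) for each 1 ≤ n ≤ 130: d(1) = 1, d(2) = 2, d(3) = 2, d(4) = 3, d(5) = 2, d(6) = 4, d(7) = 2, d(8) = 4, d(9) = 3, d(10) = 4, d(11) = 2, d(12) = 6, d(13) = 2, d(14) = 4, d(15) = 4, d(16) = 5, d(17) = 2, d(18) = 6, d(19) = 2, d(20) = 6, d(21) = 4, d(22) = 4, d(23) = 2, d(24) = 8, d(25) = 3, d(26) = 4, d(27) = 4, d(28) = 6, d(29) = 2, d(30) = 8, d(31) = 2, d(32) = 6, d(33) = 4, d(34) = 4, d(35) = 4, d(36) = 9, d(37) = 2, d(38) = 4, d(39) = 4, d(40) = 8, d(41) = 2, d(42) = 8, d(43) = 2, d(44) = 6, d(45) = 6, d(46) = 4, d(47) = 2, d(48) = 10, d(49) = 3, d(50) = 6, d(51) = 4, d(52) = 6, d(53) = 2, d(54) = 8, d(55) = 4, d(56) = 8, d(57) = 4, d(58) = 4, d(59) = 2, d(60) = 12, d(61) = 2, d(62) = 4, d(63) = 6, d(64) = 7, d(65) = 4, d(66) = 8, d(67) = 2, d(68) = 6, d(69) = 4, d(70) = 8, d(71) = 2, d(72) = 12, d(73) = 2, d(74) = 4, d(75) = 6, d(76) = 6, d(77) = 4, d(78) = 8, d(79) = 2, d(80) = 10, d(81) = 5, d(82) = 4, d(83) = 2, d(84) = 12, d(85) = 4, d(86) = 4, d(87) = 4, d(88) = 8, d(89) = 2, d(90) = 12, d(91) = 4, d(92) = 6, d(93) = 4, d(94) = 4, d(95) = 4, d(96) = 12, d(97) = 2, d(98) = 6, d(99) = 6, d(100) = 9, d(101) = 2, d(102) = 8, d(103) = 2, d(104) = 8, d(105) = 8, d(106) = 4, d(107) = 2, d(108) = 12, d(109) = 2, d(110) = 8, d(111) = 4, d(112) = 10, d(113) = 2, d(114) = 8, d(115) = 4, d(116) = 6, d(117) = 6, d(118) = 4, d(119) = 4, d(120) = 16, d(121) = 3, d(122) = 4, d(123) = 4, d(124) = 6, d(125) = 4, d(126) = 12, d(127) = 2, d(128) = 8, d(129) = 4, d(130) = 8. Summing all 130 values: 657. (Dirichlet's divisor formula: Σ_{n ≤ x} d(n) = x ln(x) + (2γ − 1) x + O(√x). For x = 130, the asymptotic estimate is ≈ 652.86.)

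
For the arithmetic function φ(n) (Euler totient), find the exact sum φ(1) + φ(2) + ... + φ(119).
Σ_{n ≤ 119} φ(n) = 4354

Compute φ(n) for each 1 ≤ n ≤ 119: φ(1) = 1, φ(2) = 1, φ(3) = 2, φ(4) = 2, φ(5) = 4, φ(6) = 2, φ(7) = 6, φ(8) = 4, φ(9) = 6, φ(10) = 4, φ(11) = 10, φ(12) = 4, φ(13) = 12, φ(14) = 6, φ(15) = 8, φ(16) = 8, φ(17) = 16, φ(18) = 6, φ(19) = 18, φ(20) = 8, φ(21) = 12, φ(22) = 10, φ(23) = 22, φ(24) = 8, φ(25) = 20, φ(26) = 12, φ(27) = 18, φ(28) = 12, φ(29) = 28, φ(30) = 8, φ(31) = 30, φ(32) = 16, φ(33) = 20, φ(34) = 16, φ(35) = 24, φ(36) = 12, φ(37) = 36, φ(38) = 18, φ(39) = 24, φ(40) = 16, φ(41) = 40, φ(42) = 12, φ(43) = 42, φ(44) = 20, φ(45) = 24, φ(46) = 22, φ(47) = 46, φ(48) = 16, φ(49) = 42, φ(50) = 20, φ(51) = 32, φ(52) = 24, φ(53) = 52, φ(54) = 18, φ(55) = 40, φ(56) = 24, φ(57) = 36, φ(58) = 28, φ(59) = 58, φ(60) = 16, φ(61) = 60, φ(62) = 30, φ(63) = 36, φ(64) = 32, φ(65) = 48, φ(66) = 20, φ(67) = 66, φ(68) = 32, φ(69) = 44, φ(70) = 24, φ(71) = 70, φ(72) = 24, φ(73) = 72, φ(74) = 36, φ(75) = 40, φ(76) = 36, φ(77) = 60, φ(78) = 24, φ(79) = 78, φ(80) = 32, φ(81) = 54, φ(82) = 40, φ(83) = 82, φ(84) = 24, φ(85) = 64, φ(86) = 42, φ(87) = 56, φ(88) = 40, φ(89) = 88, φ(90) = 24, φ(91) = 72, φ(92) = 44, φ(93) = 60, φ(94) = 46, φ(95) = 72, φ(96) = 32, φ(97) = 96, φ(98) = 42, φ(99) = 60, φ(100) = 40, φ(101) = 100, φ(102) = 32, φ(103) = 102, φ(104) = 48, φ(105) = 48, φ(106) = 52, φ(107) = 106, φ(108) = 36, φ(109) = 108, φ(110) = 40, φ(111) = 72, φ(112) = 48, φ(113) = 112, φ(114) = 36, φ(115) = 88, φ(116) = 56, φ(117) = 72, φ(118) = 58, φ(119) = 96. Summing all 119 values: 4354. (Average order: Σ_{n ≤ x} φ(n) ~ (3/π²) x². For x = 119, (3/π²)·119² ≈ 4304.43.)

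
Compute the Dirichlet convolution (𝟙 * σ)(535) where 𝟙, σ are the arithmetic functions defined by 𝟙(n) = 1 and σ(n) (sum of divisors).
(𝟙 * σ)(535) = 763

Divisors of 535: [1, 5, 107, 535]. For each d | 535:
  d = 1: 𝟙(1) · σ(535/1) = 1 · 648 = 648
  d = 5: 𝟙(5) · σ(535/5) = 1 · 108 = 108
  d = 107: 𝟙(107) · σ(535/107) = 1 · 6 = 6
  d = 535: 𝟙(535) · σ(535/535) = 1 · 1 = 1
Summing: (𝟙 * σ)(535) = 648 + 108 + 6 + 1 = 763.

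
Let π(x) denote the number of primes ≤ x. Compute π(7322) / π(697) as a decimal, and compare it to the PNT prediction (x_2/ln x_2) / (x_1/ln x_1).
π(7322)/π(697) = 933/125 ≈ 7.4640;  PNT prediction ≈ 7.7286.

π(697) = 125 and π(7322) = 933, so π(7322)/π(697) ≈ 7.4640. The PNT-predicted ratio is (7322/ln(7322)) / (697/ln(697)) ≈ 7.7286. The two agree to within a few percent, as expected.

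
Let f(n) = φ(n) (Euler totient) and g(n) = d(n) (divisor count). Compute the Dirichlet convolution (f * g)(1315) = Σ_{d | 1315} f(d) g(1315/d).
(φ * d)(1315) = 1584

Divisors of 1315: [1, 5, 263, 1315]. For each d | 1315:
  d = 1: φ(1) · d(1315/1) = 1 · 4 = 4
  d = 5: φ(5) · d(1315/5) = 4 · 2 = 8
  d = 263: φ(263) · d(1315/263) = 262 · 2 = 524
  d = 1315: φ(1315) · d(1315/1315) = 1048 · 1 = 1048
Summing: (φ * d)(1315) = 4 + 8 + 524 + 1048 = 1584.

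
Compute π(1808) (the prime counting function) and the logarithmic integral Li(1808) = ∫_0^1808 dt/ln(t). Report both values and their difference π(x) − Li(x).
π(1808) = 279;  Li(1808) ≈ 289.38;  π(x) − Li(x) ≈ -10.38.

Direct count of primes ≤ 1808 gives π(1808) = 279. Numerical evaluation of the logarithmic integral gives Li(1808) ≈ 289.38. The difference π(x) − Li(x) ≈ -10.38 is typically negative for small/moderate x (Li(x) overestimates), though Littlewood's theorem shows this sign changes infinitely often.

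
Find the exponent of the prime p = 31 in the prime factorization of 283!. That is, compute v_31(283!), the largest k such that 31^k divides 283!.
v_31(283!) = 9

Legendre's formula: v_p(n!) = Σ_{k ≥ 1} ⌊n / p^k⌋. For p = 31, n = 283, the terms are:
  ⌊283/31^1⌋ = ⌊283/31⌋ = 9
(the next term ⌊283/31^2⌋ = 0, terminating the sum). Summing: v_31(283!) = 9 = 9.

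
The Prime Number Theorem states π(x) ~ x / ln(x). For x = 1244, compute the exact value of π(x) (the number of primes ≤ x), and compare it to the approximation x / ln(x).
π(1244) = 203;  x/ln(x) ≈ 174.57;  relative error ≈ 14.00%.

Directly count primes up to 1244: π(1244) = 203. The PNT approximation gives 1244/ln(1244) ≈ 1244/7.12609 ≈ 174.57. Relative error (π(x) − x/ln(x)) / π(x) ≈ 14.00%; the approximation is known to undercount slightly (Li(x) is a better estimate).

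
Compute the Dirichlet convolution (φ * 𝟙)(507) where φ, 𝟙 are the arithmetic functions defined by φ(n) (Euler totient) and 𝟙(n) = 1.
(φ * 𝟙)(507) = 507

Divisors of 507: [1, 3, 13, 39, 169, 507]. For each d | 507:
  d = 1: φ(1) · 𝟙(507/1) = 1 · 1 = 1
  d = 3: φ(3) · 𝟙(507/3) = 2 · 1 = 2
  d = 13: φ(13) · 𝟙(507/13) = 12 · 1 = 12
  d = 39: φ(39) · 𝟙(507/39) = 24 · 1 = 24
  d = 169: φ(169) · 𝟙(507/169) = 156 · 1 = 156
  d = 507: φ(507) · 𝟙(507/507) = 312 · 1 = 312
Summing: (φ * 𝟙)(507) = 1 + 2 + 12 + 24 + 156 + 312 = 507.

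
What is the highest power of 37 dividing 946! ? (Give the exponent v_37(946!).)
v_37(946!) = 25

Legendre's formula: v_p(n!) = Σ_{k ≥ 1} ⌊n / p^k⌋. For p = 37, n = 946, the terms are:
  ⌊946/37^1⌋ = ⌊946/37⌋ = 25
(the next term ⌊946/37^2⌋ = 0, terminating the sum). Summing: v_37(946!) = 25 = 25.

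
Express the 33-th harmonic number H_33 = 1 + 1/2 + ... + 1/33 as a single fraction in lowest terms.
H_33 = 53676090078349/13127595717600

Direct summation: H_33 = 1 + 1/2 + ... + 1/33. The least common denominator is lcm(1, ..., 33) = 144403552893600; over this denominator the numerator is 144403552893600 + 72201776446800 + 48134517631200 + 36100888223400 + 28880710578720 + 24067258815600 + 20629078984800 + 18050444111700 + 16044839210400 + 14440355289360 + 13127595717600 + 12033629407800 + 11107965607200 + 10314539492400 + 9626903526240 + 9025222055850 + 8494326640800 + 8022419605200 + 7600186994400 + 7220177644680 + 6876359661600 + 6563797858800 + 6278415343200 + 6016814703900 + 5776142115744 + 5553982803600 + 5348279736800 + 5157269746200 + 4979432858400 + 4813451763120 + 4658179125600 + 4512611027925 + 4375865239200 = 590436990861839, so H_33 = 590436990861839/144403552893600; reducing by gcd(590436990861839, 144403552893600) = 11 gives 53676090078349/13127595717600 ≈ 4.08880. (The PNT-adjacent estimate ln(33) + γ ≈ 4.07372 matches within O(1/n).)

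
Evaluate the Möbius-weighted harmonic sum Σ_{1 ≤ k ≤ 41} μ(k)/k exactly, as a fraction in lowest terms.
Σ μ(k)/k = 2646230291469/101416754509070

Values of μ(k) for 1 ≤ k ≤ 41: μ(1) = 1, μ(2) = -1, μ(3) = -1, μ(5) = -1, μ(6) = 1, μ(7) = -1, μ(10) = 1, μ(11) = -1, μ(13) = -1, μ(14) = 1, μ(15) = 1, μ(17) = -1, μ(19) = -1, μ(21) = 1, μ(22) = 1, μ(23) = -1, μ(26) = 1, μ(29) = -1, μ(30) = -1, μ(31) = -1, μ(33) = 1, μ(34) = 1, μ(35) = 1, μ(37) = -1, μ(38) = 1, μ(39) = 1, μ(41) = -1, with μ = 0 on non-squarefree integers. Summing μ(k)/k for k where μ(k) ≠ 0 gives 2646230291469/101416754509070 ≈ 0.0261. (PNT ⟺ this sum → 0 as n → ∞.)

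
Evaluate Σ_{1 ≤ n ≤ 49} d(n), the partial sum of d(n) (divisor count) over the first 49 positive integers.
Σ_{n ≤ 49} d(n) = 201

Compute d(n) for each 1 ≤ n ≤ 49: d(1) = 1, d(2) = 2, d(3) = 2, d(4) = 3, d(5) = 2, d(6) = 4, d(7) = 2, d(8) = 4, d(9) = 3, d(10) = 4, d(11) = 2, d(12) = 6, d(13) = 2, d(14) = 4, d(15) = 4, d(16) = 5, d(17) = 2, d(18) = 6, d(19) = 2, d(20) = 6, d(21) = 4, d(22) = 4, d(23) = 2, d(24) = 8, d(25) = 3, d(26) = 4, d(27) = 4, d(28) = 6, d(29) = 2, d(30) = 8, d(31) = 2, d(32) = 6, d(33) = 4, d(34) = 4, d(35) = 4, d(36) = 9, d(37) = 2, d(38) = 4, d(39) = 4, d(40) = 8, d(41) = 2, d(42) = 8, d(43) = 2, d(44) = 6, d(45) = 6, d(46) = 4, d(47) = 2, d(48) = 10, d(49) = 3. Summing all 49 values: 201. (Dirichlet's divisor formula: Σ_{n ≤ x} d(n) = x ln(x) + (2γ − 1) x + O(√x). For x = 49, the asymptotic estimate is ≈ 198.27.)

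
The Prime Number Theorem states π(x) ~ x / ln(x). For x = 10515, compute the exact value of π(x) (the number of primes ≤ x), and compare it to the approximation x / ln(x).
π(10515) = 1286;  x/ln(x) ≈ 1135.46;  relative error ≈ 11.71%.

Directly count primes up to 10515: π(10515) = 1286. The PNT approximation gives 10515/ln(10515) ≈ 10515/9.26056 ≈ 1135.46. Relative error (π(x) − x/ln(x)) / π(x) ≈ 11.71%; the approximation is known to undercount slightly (Li(x) is a better estimate).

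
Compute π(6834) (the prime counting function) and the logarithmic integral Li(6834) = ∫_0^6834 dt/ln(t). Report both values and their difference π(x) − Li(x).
π(6834) = 880;  Li(6834) ≈ 895.56;  π(x) − Li(x) ≈ -15.56.

Direct count of primes ≤ 6834 gives π(6834) = 880. Numerical evaluation of the logarithmic integral gives Li(6834) ≈ 895.56. The difference π(x) − Li(x) ≈ -15.56 is typically negative for small/moderate x (Li(x) overestimates), though Littlewood's theorem shows this sign changes infinitely often.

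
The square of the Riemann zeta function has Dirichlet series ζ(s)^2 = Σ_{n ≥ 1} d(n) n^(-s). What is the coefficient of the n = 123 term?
d(123) = 4

ζ(s)^2 = (Σ 1/m^s)(Σ 1/k^s). The coefficient of 1/n^s in the product is the number of ordered pairs (m, k) with mk = n, which equals d(n). For n = 123, divisors are [1, 3, 41, 123], so d(123) = 4.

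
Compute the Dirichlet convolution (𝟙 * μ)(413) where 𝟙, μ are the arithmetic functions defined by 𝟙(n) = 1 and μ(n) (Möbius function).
(𝟙 * μ)(413) = 0

Divisors of 413: [1, 7, 59, 413]. For each d | 413:
  d = 1: 𝟙(1) · μ(413/1) = 1 · 1 = 1
  d = 7: 𝟙(7) · μ(413/7) = 1 · -1 = -1
  d = 59: 𝟙(59) · μ(413/59) = 1 · -1 = -1
  d = 413: 𝟙(413) · μ(413/413) = 1 · 1 = 1
Summing: (𝟙 * μ)(413) = 1 + -1 + -1 + 1 = 0.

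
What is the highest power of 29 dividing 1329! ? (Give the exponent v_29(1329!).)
v_29(1329!) = 46

Legendre's formula: v_p(n!) = Σ_{k ≥ 1} ⌊n / p^k⌋. For p = 29, n = 1329, the terms are:
  ⌊1329/29^1⌋ = ⌊1329/29⌋ = 45
  ⌊1329/29^2⌋ = ⌊1329/841⌋ = 1
(the next term ⌊1329/29^3⌋ = 0, terminating the sum). Summing: v_29(1329!) = 45 + 1 = 46.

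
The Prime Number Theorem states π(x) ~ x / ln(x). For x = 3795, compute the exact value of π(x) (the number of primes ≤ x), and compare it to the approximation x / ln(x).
π(3795) = 527;  x/ln(x) ≈ 460.48;  relative error ≈ 12.62%.

Directly count primes up to 3795: π(3795) = 527. The PNT approximation gives 3795/ln(3795) ≈ 3795/8.24144 ≈ 460.48. Relative error (π(x) − x/ln(x)) / π(x) ≈ 12.62%; the approximation is known to undercount slightly (Li(x) is a better estimate).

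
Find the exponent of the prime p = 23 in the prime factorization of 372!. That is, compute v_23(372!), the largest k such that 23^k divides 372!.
v_23(372!) = 16

Legendre's formula: v_p(n!) = Σ_{k ≥ 1} ⌊n / p^k⌋. For p = 23, n = 372, the terms are:
  ⌊372/23^1⌋ = ⌊372/23⌋ = 16
(the next term ⌊372/23^2⌋ = 0, terminating the sum). Summing: v_23(372!) = 16 = 16.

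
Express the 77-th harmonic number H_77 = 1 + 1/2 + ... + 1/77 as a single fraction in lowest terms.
H_77 = 61303359776139104182852056677903/12441066073952429195098876987200

Direct summation: H_77 = 1 + 1/2 + ... + 1/77. The least common denominator is lcm(1, ..., 77) = 410555180440430163438262940577600; over this denominator the numerator is 410555180440430163438262940577600 + 205277590220215081719131470288800 + 136851726813476721146087646859200 + 102638795110107540859565735144400 + 82111036088086032687652588115520 + 68425863406738360573043823429600 + 58650740062918594776894705796800 + 51319397555053770429782867572200 + 45617242271158907048695882286400 + 41055518044043016343826294057760 + 37323198221857287585296630961600 + 34212931703369180286521911714800 + 31581167726186935649097149275200 + 29325370031459297388447352898400 + 27370345362695344229217529371840 + 25659698777526885214891433786100 + 24150304731790009614015467092800 + 22808621135579453524347941143200 + 21608167391601587549382260030400 + 20527759022021508171913147028880 + 19550246687639531592298235265600 + 18661599110928643792648315480800 + 17850225236540441888620127851200 + 17106465851684590143260955857400 + 16422207217617206537530517623104 + 15790583863093467824548574637600 + 15205747423719635682898627428800 + 14662685015729648694223676449200 + 14157075187601040118560791054400 + 13685172681347672114608764685920 + 13243715498078392368976223889600 + 12829849388763442607445716893050 + 12441066073952429195098876987200 + 12075152365895004807007733546400 + 11730148012583718955378941159360 + 11404310567789726762173970571600 + 11096085957849463876709809204800 + 10804083695800793774691130015200 + 10527055908728978549699049758400 + 10263879511010754085956573514440 + 10013540986351955205811291233600 + 9775123343819765796149117632800 + 9547794893963492172982859083200 + 9330799555464321896324157740400 + 9123448454231781409739176457280 + 8925112618270220944310063925600 + 8735216605115535392303466820800 + 8553232925842295071630477928700 + 8378677151845513539556386542400 + 8211103608808603268765258811552 + 8050101577263336538005155697600 + 7895291931546733912274287318800 + 7746324159253399310155904539200 + 7602873711859817841449313714400 + 7464639644371457517059326192320 + 7331342507864824347111838224600 + 7202722463867195849794086676800 + 7078537593800520059280395527200 + 6958562380346273956580727806400 + 6842586340673836057304382342960 + 6730412794105412515381359681600 + 6621857749039196184488111944800 + 6516748895879843864099411755200 + 6414924694381721303722858446525 + 6316233545237387129819429855040 + 6220533036976214597549438493600 + 6127689260304927812511387172800 + 6037576182947502403503866773200 + 5950075078846813962873375950400 + 5865074006291859477689470579680 + 5782467330146903710398069585600 + 5702155283894863381086985285800 + 5624043567677125526551547131200 + 5548042978924731938354904602400 + 5474069072539068845843505874368 + 5402041847900396887345565007600 + 5331885460265326797899518708800 = 2023010872612590438034117870370799, so H_77 = 2023010872612590438034117870370799/410555180440430163438262940577600; reducing by gcd(2023010872612590438034117870370799, 410555180440430163438262940577600) = 33 gives 61303359776139104182852056677903/12441066073952429195098876987200 ≈ 4.92750. (The PNT-adjacent estimate ln(77) + γ ≈ 4.92102 matches within O(1/n).)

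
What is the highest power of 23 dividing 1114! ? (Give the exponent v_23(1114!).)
v_23(1114!) = 50

Legendre's formula: v_p(n!) = Σ_{k ≥ 1} ⌊n / p^k⌋. For p = 23, n = 1114, the terms are:
  ⌊1114/23^1⌋ = ⌊1114/23⌋ = 48
  ⌊1114/23^2⌋ = ⌊1114/529⌋ = 2
(the next term ⌊1114/23^3⌋ = 0, terminating the sum). Summing: v_23(1114!) = 48 + 2 = 50.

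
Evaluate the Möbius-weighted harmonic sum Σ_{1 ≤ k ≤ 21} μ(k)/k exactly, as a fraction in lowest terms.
Σ μ(k)/k = -15019/4849845

Values of μ(k) for 1 ≤ k ≤ 21: μ(1) = 1, μ(2) = -1, μ(3) = -1, μ(5) = -1, μ(6) = 1, μ(7) = -1, μ(10) = 1, μ(11) = -1, μ(13) = -1, μ(14) = 1, μ(15) = 1, μ(17) = -1, μ(19) = -1, μ(21) = 1, with μ = 0 on non-squarefree integers. Summing μ(k)/k for k where μ(k) ≠ 0 gives -15019/4849845 ≈ -0.0031. (PNT ⟺ this sum → 0 as n → ∞.)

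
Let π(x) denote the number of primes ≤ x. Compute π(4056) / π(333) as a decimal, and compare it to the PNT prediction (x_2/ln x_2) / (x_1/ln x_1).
π(4056)/π(333) = 559/67 ≈ 8.3433;  PNT prediction ≈ 8.5152.

π(333) = 67 and π(4056) = 559, so π(4056)/π(333) ≈ 8.3433. The PNT-predicted ratio is (4056/ln(4056)) / (333/ln(333)) ≈ 8.5152. The two agree to within a few percent, as expected.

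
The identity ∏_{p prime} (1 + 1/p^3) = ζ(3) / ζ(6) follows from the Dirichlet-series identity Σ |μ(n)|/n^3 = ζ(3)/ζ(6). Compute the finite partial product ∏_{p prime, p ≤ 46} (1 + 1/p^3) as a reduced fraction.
∏ = 77199709041125603078439960576/65340146372601957980502060935

The primes p ≤ 46 are [2, 3, 5, 7, 11, 13, 17, 19, 23, 29, 31, 37, 41, 43]. For each, (1 + 1/p^3) = (p^3 + 1)/p^3. Multiplying these fractions over p ∈ [2, 3, 5, 7, 11, 13, 17, 19, 23, 29, 31, 37, 41, 43] gives 77199709041125603078439960576/65340146372601957980502060935. (In the limit P → ∞ this tends to ζ(3)/ζ(6).)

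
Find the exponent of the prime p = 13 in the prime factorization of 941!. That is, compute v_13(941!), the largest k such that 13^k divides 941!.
v_13(941!) = 77

Legendre's formula: v_p(n!) = Σ_{k ≥ 1} ⌊n / p^k⌋. For p = 13, n = 941, the terms are:
  ⌊941/13^1⌋ = ⌊941/13⌋ = 72
  ⌊941/13^2⌋ = ⌊941/169⌋ = 5
(the next term ⌊941/13^3⌋ = 0, terminating the sum). Summing: v_13(941!) = 72 + 5 = 77.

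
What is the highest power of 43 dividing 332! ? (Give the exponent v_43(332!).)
v_43(332!) = 7

Legendre's formula: v_p(n!) = Σ_{k ≥ 1} ⌊n / p^k⌋. For p = 43, n = 332, the terms are:
  ⌊332/43^1⌋ = ⌊332/43⌋ = 7
(the next term ⌊332/43^2⌋ = 0, terminating the sum). Summing: v_43(332!) = 7 = 7.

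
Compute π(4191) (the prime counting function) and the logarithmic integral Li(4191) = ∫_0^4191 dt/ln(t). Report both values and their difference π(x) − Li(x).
π(4191) = 574;  Li(4191) ≈ 588.33;  π(x) − Li(x) ≈ -14.33.

Direct count of primes ≤ 4191 gives π(4191) = 574. Numerical evaluation of the logarithmic integral gives Li(4191) ≈ 588.33. The difference π(x) − Li(x) ≈ -14.33 is typically negative for small/moderate x (Li(x) overestimates), though Littlewood's theorem shows this sign changes infinitely often.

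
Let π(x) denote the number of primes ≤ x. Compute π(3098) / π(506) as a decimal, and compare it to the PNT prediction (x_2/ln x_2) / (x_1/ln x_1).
π(3098)/π(506) = 442/96 ≈ 4.6042;  PNT prediction ≈ 4.7424.

π(506) = 96 and π(3098) = 442, so π(3098)/π(506) ≈ 4.6042. The PNT-predicted ratio is (3098/ln(3098)) / (506/ln(506)) ≈ 4.7424. The two agree to within a few percent, as expected.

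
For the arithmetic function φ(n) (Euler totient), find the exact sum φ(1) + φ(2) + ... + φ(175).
Σ_{n ≤ 175} φ(n) = 9370

Compute φ(n) for each 1 ≤ n ≤ 175: φ(1) = 1, φ(2) = 1, φ(3) = 2, φ(4) = 2, φ(5) = 4, φ(6) = 2, φ(7) = 6, φ(8) = 4, φ(9) = 6, φ(10) = 4, φ(11) = 10, φ(12) = 4, φ(13) = 12, φ(14) = 6, φ(15) = 8, φ(16) = 8, φ(17) = 16, φ(18) = 6, φ(19) = 18, φ(20) = 8, φ(21) = 12, φ(22) = 10, φ(23) = 22, φ(24) = 8, φ(25) = 20, φ(26) = 12, φ(27) = 18, φ(28) = 12, φ(29) = 28, φ(30) = 8, φ(31) = 30, φ(32) = 16, φ(33) = 20, φ(34) = 16, φ(35) = 24, φ(36) = 12, φ(37) = 36, φ(38) = 18, φ(39) = 24, φ(40) = 16, φ(41) = 40, φ(42) = 12, φ(43) = 42, φ(44) = 20, φ(45) = 24, φ(46) = 22, φ(47) = 46, φ(48) = 16, φ(49) = 42, φ(50) = 20, φ(51) = 32, φ(52) = 24, φ(53) = 52, φ(54) = 18, φ(55) = 40, φ(56) = 24, φ(57) = 36, φ(58) = 28, φ(59) = 58, φ(60) = 16, φ(61) = 60, φ(62) = 30, φ(63) = 36, φ(64) = 32, φ(65) = 48, φ(66) = 20, φ(67) = 66, φ(68) = 32, φ(69) = 44, φ(70) = 24, φ(71) = 70, φ(72) = 24, φ(73) = 72, φ(74) = 36, φ(75) = 40, φ(76) = 36, φ(77) = 60, φ(78) = 24, φ(79) = 78, φ(80) = 32, φ(81) = 54, φ(82) = 40, φ(83) = 82, φ(84) = 24, φ(85) = 64, φ(86) = 42, φ(87) = 56, φ(88) = 40, φ(89) = 88, φ(90) = 24, φ(91) = 72, φ(92) = 44, φ(93) = 60, φ(94) = 46, φ(95) = 72, φ(96) = 32, φ(97) = 96, φ(98) = 42, φ(99) = 60, φ(100) = 40, φ(101) = 100, φ(102) = 32, φ(103) = 102, φ(104) = 48, φ(105) = 48, φ(106) = 52, φ(107) = 106, φ(108) = 36, φ(109) = 108, φ(110) = 40, φ(111) = 72, φ(112) = 48, φ(113) = 112, φ(114) = 36, φ(115) = 88, φ(116) = 56, φ(117) = 72, φ(118) = 58, φ(119) = 96, φ(120) = 32, φ(121) = 110, φ(122) = 60, φ(123) = 80, φ(124) = 60, φ(125) = 100, φ(126) = 36, φ(127) = 126, φ(128) = 64, φ(129) = 84, φ(130) = 48, φ(131) = 130, φ(132) = 40, φ(133) = 108, φ(134) = 66, φ(135) = 72, φ(136) = 64, φ(137) = 136, φ(138) = 44, φ(139) = 138, φ(140) = 48, φ(141) = 92, φ(142) = 70, φ(143) = 120, φ(144) = 48, φ(145) = 112, φ(146) = 72, φ(147) = 84, φ(148) = 72, φ(149) = 148, φ(150) = 40, φ(151) = 150, φ(152) = 72, φ(153) = 96, φ(154) = 60, φ(155) = 120, φ(156) = 48, φ(157) = 156, φ(158) = 78, φ(159) = 104, φ(160) = 64, φ(161) = 132, φ(162) = 54, φ(163) = 162, φ(164) = 80, φ(165) = 80, φ(166) = 82, φ(167) = 166, φ(168) = 48, φ(169) = 156, φ(170) = 64, φ(171) = 108, φ(172) = 84, φ(173) = 172, φ(174) = 56, φ(175) = 120. Summing all 175 values: 9370. (Average order: Σ_{n ≤ x} φ(n) ~ (3/π²) x². For x = 175, (3/π²)·175² ≈ 9308.88.)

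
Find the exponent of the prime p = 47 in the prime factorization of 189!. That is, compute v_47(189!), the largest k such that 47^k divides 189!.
v_47(189!) = 4

Legendre's formula: v_p(n!) = Σ_{k ≥ 1} ⌊n / p^k⌋. For p = 47, n = 189, the terms are:
  ⌊189/47^1⌋ = ⌊189/47⌋ = 4
(the next term ⌊189/47^2⌋ = 0, terminating the sum). Summing: v_47(189!) = 4 = 4.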